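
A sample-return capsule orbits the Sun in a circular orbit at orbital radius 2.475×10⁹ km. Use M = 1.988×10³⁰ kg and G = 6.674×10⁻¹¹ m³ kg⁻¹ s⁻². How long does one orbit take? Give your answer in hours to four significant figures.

μ = GM = 6.674×10⁻¹¹ × 1.988×10³⁰ = 1.327×10²⁰ m³/s².
r = 2.475×10⁹ km = 2.475×10¹² m.
Kepler's third law: T = 2π√(r³/μ) = 2π√((2.475×10¹²)³ / 1.327×10²⁰).
r³/μ = 1.143×10¹⁷ s², so T = 2π × 3.380×10⁸ = 2.124×10⁹ s.
Converting: 2.124×10⁹ s ÷ 3600 = 5.900×10⁵ hours.

T ≈ 590000 hours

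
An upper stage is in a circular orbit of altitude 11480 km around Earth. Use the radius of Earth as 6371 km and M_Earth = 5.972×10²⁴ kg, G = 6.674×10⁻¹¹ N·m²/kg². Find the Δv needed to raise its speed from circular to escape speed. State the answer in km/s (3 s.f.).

Δv ≈ 1.96 km/s

μ = GM = 6.674×10⁻¹¹ × 5.972×10²⁴ = 3.986×10¹⁴ m³/s².
r = 6371 + 11480 = 17851 km = 1.7851×10⁷ m.
Circular speed v_c = √(μ/r) = 4725 m/s.
Escape speed v_esc = √(2μ/r) = √2 × v_c = 6682 m/s.
Δv = v_esc − v_c = 1957 m/s = 1.957 km/s.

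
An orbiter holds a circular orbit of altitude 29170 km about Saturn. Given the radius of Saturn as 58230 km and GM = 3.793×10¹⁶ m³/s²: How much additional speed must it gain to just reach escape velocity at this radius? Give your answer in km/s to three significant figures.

Δv ≈ 8.63 km/s

r = 58230 + 29170 = 87400 km = 8.7400×10⁷ m.
Circular speed v_c = √(μ/r) = 20830 m/s.
Escape speed v_esc = √(2μ/r) = √2 × v_c = 29460 m/s.
Δv = v_esc − v_c = 8629 m/s = 8.629 km/s.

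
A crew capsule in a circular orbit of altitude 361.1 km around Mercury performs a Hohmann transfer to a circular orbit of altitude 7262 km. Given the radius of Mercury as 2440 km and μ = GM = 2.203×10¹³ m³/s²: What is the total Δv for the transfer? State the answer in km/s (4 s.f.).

r₁ = 2440 + 361.1 = 2801.1 km = 2.8011×10⁶ m.
r₂ = 2440 + 7262 = 9702.0 km = 9.7020×10⁶ m.
Transfer ellipse a_t = (r₁ + r₂)/2 = 6.252×10⁶ m.
At r₁: circular v_c1 = √(μ/r₁) = 2804 m/s; transfer-periherm v_p = √[μ(2/r₁ − 1/a_t)] = 3494 m/s.
Δv₁ = v_p − v_c1 = 689.2 m/s.
At r₂: circular v_c2 = √(μ/r₂) = 1507 m/s; transfer-apoherm v_a = √[μ(2/r₂ − 1/a_t)] = 1009 m/s.
Δv₂ = v_c2 − v_a = 498.2 m/s.
Total Δv = Δv₁ + Δv₂ = 1187 m/s = 1.187 km/s.

Δv_total ≈ 1.187 km/s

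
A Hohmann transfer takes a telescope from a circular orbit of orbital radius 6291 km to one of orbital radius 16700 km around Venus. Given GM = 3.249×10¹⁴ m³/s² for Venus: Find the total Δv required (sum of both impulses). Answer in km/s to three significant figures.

Δv_total ≈ 2.62 km/s

r₁ = 6291 km = 6.291×10⁶ m.
r₂ = 16700 km = 1.670×10⁷ m.
Transfer ellipse a_t = (r₁ + r₂)/2 = 1.150×10⁷ m.
At r₁: circular v_c1 = √(μ/r₁) = 7186 m/s; transfer-periapsis v_p = √[μ(2/r₁ − 1/a_t)] = 8662 m/s.
Δv₁ = v_p − v_c1 = 1475 m/s.
At r₂: circular v_c2 = √(μ/r₂) = 4411 m/s; transfer-apoapsis v_a = √[μ(2/r₂ − 1/a_t)] = 3263 m/s.
Δv₂ = v_c2 − v_a = 1148 m/s.
Total Δv = Δv₁ + Δv₂ = 2623 m/s = 2.623 km/s.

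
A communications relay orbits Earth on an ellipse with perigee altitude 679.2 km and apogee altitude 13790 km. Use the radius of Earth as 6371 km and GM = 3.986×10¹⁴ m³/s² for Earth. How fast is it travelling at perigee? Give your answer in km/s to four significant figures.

v ≈ 9.153 km/s

r_p = 6371 + 679.2 = 7050.2 km = 7.0502×10⁶ m.
r_a = 6371 + 13790 = 20161 km = 2.0161×10⁷ m.
Semi-major axis a = (r_p + r_a)/2 = 13606 km = 1.361×10⁷ m.
Vis-viva: v² = μ(2/r − 1/a) = 3.986×10¹⁴ × (2.837×10⁻⁷ − 7.350×10⁻⁸) = 8.378×10⁷ m²/s².
v = 9153 m/s = 9.153 km/s.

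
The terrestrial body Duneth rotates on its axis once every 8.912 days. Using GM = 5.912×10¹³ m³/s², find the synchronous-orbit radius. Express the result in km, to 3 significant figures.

r_sync ≈ 96100 km

T = 8.912 days = 7.700×10⁵ s.
A synchronous orbit has period T, so by Kepler's third law a = (μT²/4π²)^(1/3).
μT²/4π² = 5.912×10¹³ × (7.700×10⁵)² / 39.48 = 8.879×10²³ m³.
a = 9.611×10⁷ m = 96113 km.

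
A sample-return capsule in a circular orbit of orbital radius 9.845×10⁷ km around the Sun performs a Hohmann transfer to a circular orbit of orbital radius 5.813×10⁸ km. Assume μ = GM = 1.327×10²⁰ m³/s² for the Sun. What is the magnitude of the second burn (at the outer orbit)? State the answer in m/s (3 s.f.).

r₁ = 9.845×10⁷ km = 9.845×10¹⁰ m.
r₂ = 5.813×10⁸ km = 5.813×10¹¹ m.
Transfer ellipse a_t = (r₁ + r₂)/2 = 3.399×10¹¹ m.
At r₁: circular v_c1 = √(μ/r₁) = 36710 m/s; transfer-perihelion v_p = √[μ(2/r₁ − 1/a_t)] = 48010 m/s.
At r₂: circular v_c2 = √(μ/r₂) = 15110 m/s; transfer-aphelion v_a = √[μ(2/r₂ − 1/a_t)] = 8132 m/s.
Δv₂ = v_c2 − v_a = 6977 m/s.

Δv ≈ 6980 m/s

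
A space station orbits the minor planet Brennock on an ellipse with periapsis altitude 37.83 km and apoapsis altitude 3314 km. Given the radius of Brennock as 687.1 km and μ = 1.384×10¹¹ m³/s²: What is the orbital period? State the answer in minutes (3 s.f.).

T ≈ 1020 minutes

r_p = 687.1 + 37.83 = 724.93 km = 7.2493×10⁵ m.
r_a = 687.1 + 3314 = 4001.1 km = 4.0011×10⁶ m.
Semi-major axis a = (r_p + r_a)/2 = (724.93 + 4001.1)/2 = 2363.0 km = 2.363×10⁶ m.
By Kepler's third law T = 2π√(a³/μ) = 2π × 9.764×10³ = 6.135×10⁴ s.
= 1022 minutes.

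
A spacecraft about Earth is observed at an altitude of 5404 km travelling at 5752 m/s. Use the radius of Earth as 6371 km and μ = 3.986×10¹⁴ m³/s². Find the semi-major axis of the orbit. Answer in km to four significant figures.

r = 6371 + 5404 = 11775 km = 1.178×10⁷ m.
Vis-viva rearranged: 1/a = 2/r − v²/μ = 1.699×10⁻⁷ − 8.300×10⁻⁸ = 8.685×10⁻⁸ m⁻¹.
a = 1.151×10⁷ m = 11514 km.

a ≈ 11510 km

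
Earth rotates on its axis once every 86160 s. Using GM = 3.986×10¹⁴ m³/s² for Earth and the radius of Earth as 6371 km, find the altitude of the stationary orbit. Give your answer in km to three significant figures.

A synchronous orbit has period T, so by Kepler's third law a = (μT²/4π²)^(1/3).
μT²/4π² = 3.986×10¹⁴ × (8.616×10⁴)² / 39.48 = 7.495×10²² m³.
a = 4.216×10⁷ m = 42163 km.
Altitude h = a − R = 42163 − 6371 = 35792 km.

h_sync ≈ 35800 km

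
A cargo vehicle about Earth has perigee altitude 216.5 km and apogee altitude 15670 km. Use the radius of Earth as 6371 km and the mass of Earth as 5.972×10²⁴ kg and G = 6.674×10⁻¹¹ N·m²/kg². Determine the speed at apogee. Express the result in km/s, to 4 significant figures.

μ = GM = 6.674×10⁻¹¹ × 5.972×10²⁴ = 3.986×10¹⁴ m³/s².
r_p = 6371 + 216.5 = 6587.5 km = 6.5875×10⁶ m.
r_a = 6371 + 15670 = 22041 km = 2.2041×10⁷ m.
Semi-major axis a = (r_p + r_a)/2 = 14314 km = 1.431×10⁷ m.
Vis-viva: v² = μ(2/r − 1/a) = 3.986×10¹⁴ × (9.074×10⁻⁸ − 6.986×10⁻⁸) = 8.322×10⁶ m²/s².
v = 2885 m/s = 2.885 km/s.

v ≈ 2.885 km/s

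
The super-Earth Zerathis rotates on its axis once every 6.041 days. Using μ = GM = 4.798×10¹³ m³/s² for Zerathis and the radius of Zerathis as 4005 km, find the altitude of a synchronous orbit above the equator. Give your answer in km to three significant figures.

T = 6.041 days = 5.219×10⁵ s.
A synchronous orbit has period T, so by Kepler's third law a = (μT²/4π²)^(1/3).
μT²/4π² = 4.798×10¹³ × (5.219×10⁵)² / 39.48 = 3.311×10²³ m³.
a = 6.918×10⁷ m = 69180 km.
Altitude h = a − R = 69180 − 4005 = 65175 km.

h_sync ≈ 65200 km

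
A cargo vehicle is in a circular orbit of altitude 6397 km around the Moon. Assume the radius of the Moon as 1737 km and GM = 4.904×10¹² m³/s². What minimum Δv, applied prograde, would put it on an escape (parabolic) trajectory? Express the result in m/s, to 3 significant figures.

Δv ≈ 322 m/s

r = 1737 + 6397 = 8134.0 km = 8.1340×10⁶ m.
Circular speed v_c = √(μ/r) = 776.5 m/s.
Escape speed v_esc = √(2μ/r) = √2 × v_c = 1098 m/s.
Δv = v_esc − v_c = 321.6 m/s.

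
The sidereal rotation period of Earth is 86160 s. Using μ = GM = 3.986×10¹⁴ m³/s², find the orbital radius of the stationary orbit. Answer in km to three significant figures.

A synchronous orbit has period T, so by Kepler's third law a = (μT²/4π²)^(1/3).
μT²/4π² = 3.986×10¹⁴ × (8.616×10⁴)² / 39.48 = 7.495×10²² m³.
a = 4.216×10⁷ m = 42163 km.

r_sync ≈ 42200 km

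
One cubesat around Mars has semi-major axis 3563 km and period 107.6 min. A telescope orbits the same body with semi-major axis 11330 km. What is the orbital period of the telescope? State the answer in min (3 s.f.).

Kepler's third law: T² ∝ a³, so T₂ = T₁ (a₂/a₁)^(3/2).
a₂/a₁ = 3.180, (a₂/a₁)^(3/2) = 5.670.
T₂ = 107.6 × 5.670 = 610.1 min.

T₂ ≈ 610 min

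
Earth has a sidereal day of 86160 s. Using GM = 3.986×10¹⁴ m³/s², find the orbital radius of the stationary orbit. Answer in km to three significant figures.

r_sync ≈ 42200 km

A synchronous orbit has period T, so by Kepler's third law a = (μT²/4π²)^(1/3).
μT²/4π² = 3.986×10¹⁴ × (8.616×10⁴)² / 39.48 = 7.495×10²² m³.
a = 4.216×10⁷ m = 42163 km.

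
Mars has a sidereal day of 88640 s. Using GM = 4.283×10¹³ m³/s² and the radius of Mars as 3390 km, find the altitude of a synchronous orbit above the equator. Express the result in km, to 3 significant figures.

h_sync ≈ 17000 km

A synchronous orbit has period T, so by Kepler's third law a = (μT²/4π²)^(1/3).
μT²/4π² = 4.283×10¹³ × (8.864×10⁴)² / 39.48 = 8.524×10²¹ m³.
a = 2.043×10⁷ m = 20428 km.
Altitude h = a − R = 20428 − 3390 = 17038 km.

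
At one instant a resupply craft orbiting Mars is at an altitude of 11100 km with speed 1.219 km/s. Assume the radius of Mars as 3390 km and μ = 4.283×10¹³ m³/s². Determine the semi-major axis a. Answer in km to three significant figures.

r = 3390 + 11100 = 14490 km = 1.449×10⁷ m.
Vis-viva rearranged: 1/a = 2/r − v²/μ = 1.380×10⁻⁷ − 3.469×10⁻⁸ = 1.033×10⁻⁷ m⁻¹.
a = 9.678×10⁶ m = 9677.6 km.

a ≈ 9680 km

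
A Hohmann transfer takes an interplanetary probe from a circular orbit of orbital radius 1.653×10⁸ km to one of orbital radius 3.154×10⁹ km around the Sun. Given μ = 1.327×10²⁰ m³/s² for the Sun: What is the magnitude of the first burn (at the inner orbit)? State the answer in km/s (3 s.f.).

Δv ≈ 10.7 km/s

r₁ = 1.653×10⁸ km = 1.653×10¹¹ m.
r₂ = 3.154×10⁹ km = 3.154×10¹² m.
Transfer ellipse a_t = (r₁ + r₂)/2 = 1.660×10¹² m.
At r₁: circular v_c1 = √(μ/r₁) = 28330 m/s; transfer-perihelion v_p = √[μ(2/r₁ − 1/a_t)] = 39060 m/s.
Δv₁ = v_p − v_c1 = 10730 m/s.
= 10.73 km/s.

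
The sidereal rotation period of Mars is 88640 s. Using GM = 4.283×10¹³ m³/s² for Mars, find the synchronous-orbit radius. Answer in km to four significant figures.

A synchronous orbit has period T, so by Kepler's third law a = (μT²/4π²)^(1/3).
μT²/4π² = 4.283×10¹³ × (8.864×10⁴)² / 39.48 = 8.524×10²¹ m³.
a = 2.043×10⁷ m = 20428 km.

r_sync ≈ 20430 km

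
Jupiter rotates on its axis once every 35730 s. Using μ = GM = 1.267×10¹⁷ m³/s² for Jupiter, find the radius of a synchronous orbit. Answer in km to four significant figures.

r_sync ≈ 1.600×10⁵ km

A synchronous orbit has period T, so by Kepler's third law a = (μT²/4π²)^(1/3).
μT²/4π² = 1.267×10¹⁷ × (3.573×10⁴)² / 39.48 = 4.097×10²⁴ m³.
a = 1.600×10⁸ m = 1.6002×10⁵ km.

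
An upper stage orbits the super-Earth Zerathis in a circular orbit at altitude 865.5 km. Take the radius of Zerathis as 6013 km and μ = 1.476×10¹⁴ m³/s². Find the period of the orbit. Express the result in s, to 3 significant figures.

T ≈ 9330 s

r = 6013 + 865.5 = 6878.5 km = 6.8785×10⁶ m.
Kepler's third law: T = 2π√(r³/μ) = 2π√((6.878×10⁶)³ / 1.476×10¹⁴).
r³/μ = 2.205×10⁶ s², so T = 2π × 1.485×10³ = 9.330×10³ s.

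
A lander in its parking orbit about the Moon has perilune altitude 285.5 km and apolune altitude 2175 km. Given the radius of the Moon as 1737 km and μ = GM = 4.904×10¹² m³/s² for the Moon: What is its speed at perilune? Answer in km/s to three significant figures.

r_p = 1737 + 285.5 = 2022.5 km = 2.0225×10⁶ m.
r_a = 1737 + 2175 = 3912.0 km = 3.9120×10⁶ m.
Semi-major axis a = (r_p + r_a)/2 = 2967.2 km = 2.967×10⁶ m.
Vis-viva: v² = μ(2/r − 1/a) = 4.904×10¹² × (9.889×10⁻⁷ − 3.370×10⁻⁷) = 3.197×10⁶ m²/s².
v = 1788 m/s = 1.788 km/s.

v ≈ 1.79 km/s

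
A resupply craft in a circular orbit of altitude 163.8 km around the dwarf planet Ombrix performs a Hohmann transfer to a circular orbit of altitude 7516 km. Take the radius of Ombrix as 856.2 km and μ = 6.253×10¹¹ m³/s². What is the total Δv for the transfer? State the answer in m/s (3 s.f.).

r₁ = 856.2 + 163.8 = 1020.0 km = 1.0200×10⁶ m.
r₂ = 856.2 + 7516 = 8372.2 km = 8.3722×10⁶ m.
Transfer ellipse a_t = (r₁ + r₂)/2 = 4.696×10⁶ m.
At r₁: circular v_c1 = √(μ/r₁) = 783.0 m/s; transfer-periapsis v_p = √[μ(2/r₁ − 1/a_t)] = 1045 m/s.
Δv₁ = v_p − v_c1 = 262.5 m/s.
At r₂: circular v_c2 = √(μ/r₂) = 273.3 m/s; transfer-apoapsis v_a = √[μ(2/r₂ − 1/a_t)] = 127.4 m/s.
Δv₂ = v_c2 − v_a = 145.9 m/s.
Total Δv = Δv₁ + Δv₂ = 408.4 m/s.

Δv_total ≈ 408 m/s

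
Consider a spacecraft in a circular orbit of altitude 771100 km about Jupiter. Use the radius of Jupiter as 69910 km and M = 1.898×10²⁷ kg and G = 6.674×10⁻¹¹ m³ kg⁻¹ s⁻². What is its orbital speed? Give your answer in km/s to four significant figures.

μ = GM = 6.674×10⁻¹¹ × 1.898×10²⁷ = 1.267×10¹⁷ m³/s².
r = 69910 + 771100 = 841010 km = 8.4101×10⁸ m.
For a circular orbit v = √(μ/r) = √(1.267×10¹⁷ / 8.410×10⁸) = √(1.506×10⁸) = 12270 m/s.
That is 12.27 km/s.

v ≈ 12.27 km/s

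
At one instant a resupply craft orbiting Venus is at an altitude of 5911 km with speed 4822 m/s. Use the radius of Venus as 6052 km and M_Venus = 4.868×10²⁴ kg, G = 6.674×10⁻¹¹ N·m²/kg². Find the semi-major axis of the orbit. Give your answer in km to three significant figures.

a ≈ 10500 km

μ = GM = 6.674×10⁻¹¹ × 4.868×10²⁴ = 3.249×10¹⁴ m³/s².
r = 6052 + 5911 = 11963 km = 1.196×10⁷ m.
Vis-viva rearranged: 1/a = 2/r − v²/μ = 1.672×10⁻⁷ − 7.157×10⁻⁸ = 9.561×10⁻⁸ m⁻¹.
a = 1.046×10⁷ m = 10459 km.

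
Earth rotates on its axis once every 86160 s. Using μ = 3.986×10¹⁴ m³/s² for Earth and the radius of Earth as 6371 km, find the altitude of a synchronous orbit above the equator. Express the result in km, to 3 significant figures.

h_sync ≈ 35800 km

A synchronous orbit has period T, so by Kepler's third law a = (μT²/4π²)^(1/3).
μT²/4π² = 3.986×10¹⁴ × (8.616×10⁴)² / 39.48 = 7.495×10²² m³.
a = 4.216×10⁷ m = 42163 km.
Altitude h = a − R = 42163 − 6371 = 35792 km.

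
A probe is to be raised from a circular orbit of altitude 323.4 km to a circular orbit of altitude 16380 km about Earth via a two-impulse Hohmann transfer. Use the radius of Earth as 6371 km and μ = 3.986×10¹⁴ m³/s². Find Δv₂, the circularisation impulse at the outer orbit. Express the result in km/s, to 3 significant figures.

r₁ = 6371 + 323.4 = 6694.4 km = 6.6944×10⁶ m.
r₂ = 6371 + 16380 = 22751 km = 2.2751×10⁷ m.
Transfer ellipse a_t = (r₁ + r₂)/2 = 1.472×10⁷ m.
At r₁: circular v_c1 = √(μ/r₁) = 7716 m/s; transfer-perigee v_p = √[μ(2/r₁ − 1/a_t)] = 9592 m/s.
At r₂: circular v_c2 = √(μ/r₂) = 4186 m/s; transfer-apogee v_a = √[μ(2/r₂ − 1/a_t)] = 2822 m/s.
Δv₂ = v_c2 − v_a = 1363 m/s.
= 1.363 km/s.

Δv ≈ 1.36 km/s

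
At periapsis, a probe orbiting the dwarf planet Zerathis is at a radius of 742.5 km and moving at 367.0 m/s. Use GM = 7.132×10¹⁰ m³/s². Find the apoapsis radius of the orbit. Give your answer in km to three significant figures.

r_p = 7.425×10⁵ m.
Specific energy ε = v²/2 − μ/r = -2.871×10⁴ J/kg, so a = −μ/(2ε) = 1.242×10⁶ m.
The apsides satisfy r_p + r_a = 2a, so the apoapsis radius is 2a − r_p = 1.742×10⁶ m = 1741.7 km.

apoapsis radius ≈ 1740 km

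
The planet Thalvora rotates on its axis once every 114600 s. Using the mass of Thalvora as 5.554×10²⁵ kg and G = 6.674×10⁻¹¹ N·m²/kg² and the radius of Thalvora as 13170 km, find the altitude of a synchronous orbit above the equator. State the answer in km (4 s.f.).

h_sync ≈ 94060 km

μ = GM = 6.674×10⁻¹¹ × 5.554×10²⁵ = 3.707×10¹⁵ m³/s².
A synchronous orbit has period T, so by Kepler's third law a = (μT²/4π²)^(1/3).
μT²/4π² = 3.707×10¹⁵ × (1.146×10⁵)² / 39.48 = 1.233×10²⁴ m³.
a = 1.072×10⁸ m = 1.0723×10⁵ km.
Altitude h = a − R = 1.0723×10⁵ − 13170 = 94064 km.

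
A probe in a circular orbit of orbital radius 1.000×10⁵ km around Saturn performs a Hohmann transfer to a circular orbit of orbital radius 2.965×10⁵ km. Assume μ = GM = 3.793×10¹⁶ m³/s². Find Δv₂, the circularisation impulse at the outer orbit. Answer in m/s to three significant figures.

r₁ = 1.000×10⁵ km = 1.000×10⁸ m.
r₂ = 2.965×10⁵ km = 2.965×10⁸ m.
Transfer ellipse a_t = (r₁ + r₂)/2 = 1.982×10⁸ m.
At r₁: circular v_c1 = √(μ/r₁) = 19480 m/s; transfer-perikrone v_p = √[μ(2/r₁ − 1/a_t)] = 23820 m/s.
At r₂: circular v_c2 = √(μ/r₂) = 11310 m/s; transfer-apokrone v_a = √[μ(2/r₂ − 1/a_t)] = 8033 m/s.
Δv₂ = v_c2 − v_a = 3278 m/s.

Δv ≈ 3280 m/s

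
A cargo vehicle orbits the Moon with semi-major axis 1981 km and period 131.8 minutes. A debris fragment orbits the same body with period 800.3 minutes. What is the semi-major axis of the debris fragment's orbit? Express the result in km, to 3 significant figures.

Kepler's third law: a³ ∝ T², so a₂ = a₁ (T₂/T₁)^(2/3).
T₂/T₁ = 6.072, (T₂/T₁)^(2/3) = 3.328.
a₂ = 1981 × 3.328 = 6593 km.

a₂ ≈ 6590 km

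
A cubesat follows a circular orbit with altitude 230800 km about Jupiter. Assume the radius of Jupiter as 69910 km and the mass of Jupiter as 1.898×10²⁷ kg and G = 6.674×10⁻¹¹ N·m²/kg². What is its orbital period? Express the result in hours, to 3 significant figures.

μ = GM = 6.674×10⁻¹¹ × 1.898×10²⁷ = 1.267×10¹⁷ m³/s².
r = 69910 + 230800 = 300710 km = 3.0071×10⁸ m.
Kepler's third law: T = 2π√(r³/μ) = 2π√((3.007×10⁸)³ / 1.267×10¹⁷).
r³/μ = 2.147×10⁸ s², so T = 2π × 1.465×10⁴ = 9.206×10⁴ s.
Converting: 9.206×10⁴ s ÷ 3600 = 25.57 hours.

T ≈ 25.6 hours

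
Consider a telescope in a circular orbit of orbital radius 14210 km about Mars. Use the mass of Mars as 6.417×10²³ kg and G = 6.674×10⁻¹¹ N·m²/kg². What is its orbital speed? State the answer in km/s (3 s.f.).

μ = GM = 6.674×10⁻¹¹ × 6.417×10²³ = 4.283×10¹³ m³/s².
r = 14210 km = 1.421×10⁷ m.
For a circular orbit v = √(μ/r) = √(4.283×10¹³ / 1.421×10⁷) = √(3.014×10⁶) = 1736 m/s.
That is 1.736 km/s.

v ≈ 1.74 km/s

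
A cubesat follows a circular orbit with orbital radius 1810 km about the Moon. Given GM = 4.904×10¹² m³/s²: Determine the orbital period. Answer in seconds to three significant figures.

T ≈ 6910 seconds

r = 1810 km = 1.810×10⁶ m.
Kepler's third law: T = 2π√(r³/μ) = 2π√((1.810×10⁶)³ / 4.904×10¹²).
r³/μ = 1.209×10⁶ s², so T = 2π × 1.100×10³ = 6.909×10³ s.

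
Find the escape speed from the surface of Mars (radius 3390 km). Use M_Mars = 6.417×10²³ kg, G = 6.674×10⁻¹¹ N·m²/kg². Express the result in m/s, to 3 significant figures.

μ = GM = 6.674×10⁻¹¹ × 6.417×10²³ = 4.283×10¹³ m³/s².
r = R = 3.390×10⁶ m.
Escape speed v_esc = √(2μ/r) = √(2 × 4.283×10¹³ / 3.390×10⁶) = √(2.527×10⁷) = 5027 m/s.

v_esc ≈ 5030 m/s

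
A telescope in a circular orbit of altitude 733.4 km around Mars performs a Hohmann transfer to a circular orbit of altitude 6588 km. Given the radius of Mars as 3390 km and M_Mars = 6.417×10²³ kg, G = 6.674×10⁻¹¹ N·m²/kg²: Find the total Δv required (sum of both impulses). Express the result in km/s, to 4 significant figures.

Δv_total ≈ 1.098 km/s

μ = GM = 6.674×10⁻¹¹ × 6.417×10²³ = 4.283×10¹³ m³/s².
r₁ = 3390 + 733.4 = 4123.4 km = 4.1234×10⁶ m.
r₂ = 3390 + 6588 = 9978.0 km = 9.9780×10⁶ m.
Transfer ellipse a_t = (r₁ + r₂)/2 = 7.051×10⁶ m.
At r₁: circular v_c1 = √(μ/r₁) = 3223 m/s; transfer-periapsis v_p = √[μ(2/r₁ − 1/a_t)] = 3834 m/s.
Δv₁ = v_p − v_c1 = 611.1 m/s.
At r₂: circular v_c2 = √(μ/r₂) = 2072 m/s; transfer-apoapsis v_a = √[μ(2/r₂ − 1/a_t)] = 1584 m/s.
Δv₂ = v_c2 − v_a = 487.4 m/s.
Total Δv = Δv₁ + Δv₂ = 1098 m/s = 1.098 km/s.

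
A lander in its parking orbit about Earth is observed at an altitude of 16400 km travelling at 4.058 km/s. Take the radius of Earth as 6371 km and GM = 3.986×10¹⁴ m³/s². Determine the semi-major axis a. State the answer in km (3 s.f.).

a ≈ 21500 km

r = 6371 + 16400 = 22771 km = 2.277×10⁷ m.
Specific orbital energy ε = v²/2 − μ/r = (4058)²/2 − 3.986×10¹⁴/2.277×10⁷ = -9.271×10⁶ J/kg.
Since ε = −μ/(2a), a = −μ/(2ε) = 2.150×10⁷ m = 21497 km.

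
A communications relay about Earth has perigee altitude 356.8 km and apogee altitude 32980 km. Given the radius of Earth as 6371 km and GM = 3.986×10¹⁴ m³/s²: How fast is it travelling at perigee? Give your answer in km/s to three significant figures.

v ≈ 10.1 km/s

r_p = 6371 + 356.8 = 6727.8 km = 6.7278×10⁶ m.
r_a = 6371 + 32980 = 39351 km = 3.9351×10⁷ m.
Semi-major axis a = (r_p + r_a)/2 = 23039 km = 2.304×10⁷ m.
Vis-viva: v² = μ(2/r − 1/a) = 3.986×10¹⁴ × (2.973×10⁻⁷ − 4.340×10⁻⁸) = 1.012×10⁸ m²/s².
v = 10060 m/s = 10.06 km/s.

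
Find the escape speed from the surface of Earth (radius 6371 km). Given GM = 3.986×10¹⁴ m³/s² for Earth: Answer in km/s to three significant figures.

v_esc ≈ 11.2 km/s

r = R = 6.371×10⁶ m.
Escape speed v_esc = √(2μ/r) = √(2 × 3.986×10¹⁴ / 6.371×10⁶) = √(1.251×10⁸) = 11190 m/s.
= 11.19 km/s.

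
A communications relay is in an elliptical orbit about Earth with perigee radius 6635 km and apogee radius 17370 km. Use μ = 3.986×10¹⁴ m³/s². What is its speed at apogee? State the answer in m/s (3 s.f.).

Semi-major axis a = (r_p + r_a)/2 = 12002 km = 1.200×10⁷ m.
Vis-viva: v² = μ(2/r − 1/a) = 3.986×10¹⁴ × (1.151×10⁻⁷ − 8.332×10⁻⁸) = 1.269×10⁷ m²/s².
v = 3562 m/s.

v ≈ 3560 m/s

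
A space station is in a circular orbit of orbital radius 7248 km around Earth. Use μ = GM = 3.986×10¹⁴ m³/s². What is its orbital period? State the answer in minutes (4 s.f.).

r = 7248 km = 7.248×10⁶ m.
Kepler's third law: T = 2π√(r³/μ) = 2π√((7.248×10⁶)³ / 3.986×10¹⁴).
r³/μ = 9.553×10⁵ s², so T = 2π × 9.774×10² = 6.141×10³ s.
Converting: 6.141×10³ s ÷ 60.00 = 102.3 minutes.

T ≈ 102.3 minutes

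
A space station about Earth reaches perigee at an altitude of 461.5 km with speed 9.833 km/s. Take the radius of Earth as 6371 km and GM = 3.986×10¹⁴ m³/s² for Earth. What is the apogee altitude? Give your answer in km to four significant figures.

r_p = 6371 + 461.5 = 6832.5 km = 6.832×10⁶ m.
Specific energy ε = v²/2 − μ/r = -9.995×10⁶ J/kg, so a = −μ/(2ε) = 1.994×10⁷ m.
The apsides satisfy r_p + r_a = 2a, so the apogee radius is 2a − r_p = 3.305×10⁷ m = 33048 km.
Apogee altitude = 33048 − 6371 = 26677 km.

apogee altitude ≈ 26680 km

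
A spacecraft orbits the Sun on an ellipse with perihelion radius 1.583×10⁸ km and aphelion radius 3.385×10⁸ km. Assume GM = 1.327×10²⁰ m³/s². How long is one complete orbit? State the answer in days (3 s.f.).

Semi-major axis a = (r_p + r_a)/2 = (1.5830×10⁸ + 3.3850×10⁸)/2 = 2.4840×10⁸ km = 2.484×10¹¹ m.
By Kepler's third law T = 2π√(a³/μ) = 2π × 1.075×10⁷ = 6.753×10⁷ s.
= 781.6 days.

T ≈ 782 days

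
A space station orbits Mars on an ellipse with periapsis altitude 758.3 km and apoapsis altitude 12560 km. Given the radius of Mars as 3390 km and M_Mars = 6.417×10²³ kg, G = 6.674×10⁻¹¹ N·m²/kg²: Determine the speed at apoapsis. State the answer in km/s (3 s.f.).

μ = GM = 6.674×10⁻¹¹ × 6.417×10²³ = 4.283×10¹³ m³/s².
r_p = 3390 + 758.3 = 4148.3 km = 4.1483×10⁶ m.
r_a = 3390 + 12560 = 15950 km = 1.5950×10⁷ m.
Semi-major axis a = (r_p + r_a)/2 = 10049 km = 1.005×10⁷ m.
Vis-viva: v² = μ(2/r − 1/a) = 4.283×10¹³ × (1.254×10⁻⁷ − 9.951×10⁻⁸) = 1.108×10⁶ m²/s².
v = 1053 m/s = 1.053 km/s.

v ≈ 1.05 km/s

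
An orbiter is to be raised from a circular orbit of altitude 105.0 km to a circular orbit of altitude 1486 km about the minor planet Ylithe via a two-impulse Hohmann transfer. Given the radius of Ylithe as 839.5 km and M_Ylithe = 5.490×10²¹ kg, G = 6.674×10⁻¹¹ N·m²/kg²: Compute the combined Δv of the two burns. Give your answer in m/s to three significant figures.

μ = GM = 6.674×10⁻¹¹ × 5.490×10²¹ = 3.664×10¹¹ m³/s².
r₁ = 839.5 + 105.0 = 944.50 km = 9.4450×10⁵ m.
r₂ = 839.5 + 1486 = 2325.5 km = 2.3255×10⁶ m.
Transfer ellipse a_t = (r₁ + r₂)/2 = 1.635×10⁶ m.
At r₁: circular v_c1 = √(μ/r₁) = 622.8 m/s; transfer-periapsis v_p = √[μ(2/r₁ − 1/a_t)] = 742.8 m/s.
Δv₁ = v_p − v_c1 = 120.0 m/s.
At r₂: circular v_c2 = √(μ/r₂) = 396.9 m/s; transfer-apoapsis v_a = √[μ(2/r₂ − 1/a_t)] = 301.7 m/s.
Δv₂ = v_c2 − v_a = 95.24 m/s.
Total Δv = Δv₁ + Δv₂ = 215.2 m/s.

Δv_total ≈ 215 m/s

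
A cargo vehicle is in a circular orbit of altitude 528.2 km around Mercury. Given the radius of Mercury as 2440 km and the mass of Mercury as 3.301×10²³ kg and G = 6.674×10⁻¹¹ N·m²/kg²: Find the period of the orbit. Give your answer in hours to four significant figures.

μ = GM = 6.674×10⁻¹¹ × 3.301×10²³ = 2.203×10¹³ m³/s².
r = 2440 + 528.2 = 2968.2 km = 2.9682×10⁶ m.
Kepler's third law: T = 2π√(r³/μ) = 2π√((2.968×10⁶)³ / 2.203×10¹³).
r³/μ = 1.187×10⁶ s², so T = 2π × 1.089×10³ = 6.845×10³ s.
Converting: 6.845×10³ s ÷ 3600 = 1.902 hours.

T ≈ 1.902 hours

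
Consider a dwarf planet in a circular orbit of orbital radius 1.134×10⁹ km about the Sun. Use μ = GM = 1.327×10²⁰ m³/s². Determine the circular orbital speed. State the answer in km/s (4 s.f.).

r = 1.134×10⁹ km = 1.134×10¹² m.
For a circular orbit v = √(μ/r) = √(1.327×10²⁰ / 1.134×10¹²) = √(1.170×10⁸) = 10820 m/s.
That is 10.82 km/s.

v ≈ 10.82 km/s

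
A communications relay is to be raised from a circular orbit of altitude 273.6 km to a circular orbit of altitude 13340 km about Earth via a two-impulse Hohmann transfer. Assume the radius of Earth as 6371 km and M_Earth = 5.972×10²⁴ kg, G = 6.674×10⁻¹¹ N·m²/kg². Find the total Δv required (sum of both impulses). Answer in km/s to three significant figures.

μ = GM = 6.674×10⁻¹¹ × 5.972×10²⁴ = 3.986×10¹⁴ m³/s².
r₁ = 6371 + 273.6 = 6644.6 km = 6.6446×10⁶ m.
r₂ = 6371 + 13340 = 19711 km = 1.9711×10⁷ m.
Transfer ellipse a_t = (r₁ + r₂)/2 = 1.318×10⁷ m.
At r₁: circular v_c1 = √(μ/r₁) = 7745 m/s; transfer-perigee v_p = √[μ(2/r₁ − 1/a_t)] = 9472 m/s.
Δv₁ = v_p − v_c1 = 1727 m/s.
At r₂: circular v_c2 = √(μ/r₂) = 4497 m/s; transfer-apogee v_a = √[μ(2/r₂ − 1/a_t)] = 3193 m/s.
Δv₂ = v_c2 − v_a = 1304 m/s.
Total Δv = Δv₁ + Δv₂ = 3031 m/s = 3.031 km/s.

Δv_total ≈ 3.03 km/s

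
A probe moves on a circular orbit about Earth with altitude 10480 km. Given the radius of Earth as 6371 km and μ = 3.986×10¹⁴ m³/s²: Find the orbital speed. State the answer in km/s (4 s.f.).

v ≈ 4.864 km/s

r = 6371 + 10480 = 16851 km = 1.6851×10⁷ m.
For a circular orbit v = √(μ/r) = √(3.986×10¹⁴ / 1.685×10⁷) = √(2.365×10⁷) = 4864 m/s.
That is 4.864 km/s.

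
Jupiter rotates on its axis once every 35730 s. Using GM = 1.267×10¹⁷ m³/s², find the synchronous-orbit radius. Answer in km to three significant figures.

A synchronous orbit has period T, so by Kepler's third law a = (μT²/4π²)^(1/3).
μT²/4π² = 1.267×10¹⁷ × (3.573×10⁴)² / 39.48 = 4.097×10²⁴ m³.
a = 1.600×10⁸ m = 1.6002×10⁵ km.

r_sync ≈ 1.60×10⁵ km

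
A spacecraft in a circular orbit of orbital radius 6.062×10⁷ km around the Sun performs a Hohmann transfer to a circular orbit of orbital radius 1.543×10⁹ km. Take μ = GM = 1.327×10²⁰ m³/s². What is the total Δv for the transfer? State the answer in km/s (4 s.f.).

r₁ = 6.062×10⁷ km = 6.062×10¹⁰ m.
r₂ = 1.543×10⁹ km = 1.543×10¹² m.
Transfer ellipse a_t = (r₁ + r₂)/2 = 8.018×10¹¹ m.
At r₁: circular v_c1 = √(μ/r₁) = 46790 m/s; transfer-perihelion v_p = √[μ(2/r₁ − 1/a_t)] = 64900 m/s.
Δv₁ = v_p − v_c1 = 18120 m/s.
At r₂: circular v_c2 = √(μ/r₂) = 9274 m/s; transfer-aphelion v_a = √[μ(2/r₂ − 1/a_t)] = 2550 m/s.
Δv₂ = v_c2 − v_a = 6724 m/s.
Total Δv = Δv₁ + Δv₂ = 24840 m/s = 24.84 km/s.

Δv_total ≈ 24.84 km/s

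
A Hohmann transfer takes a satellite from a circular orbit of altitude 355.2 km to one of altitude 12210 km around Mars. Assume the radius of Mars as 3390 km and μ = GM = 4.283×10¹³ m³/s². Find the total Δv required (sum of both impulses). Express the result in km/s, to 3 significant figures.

Δv_total ≈ 1.54 km/s

r₁ = 3390 + 355.2 = 3745.2 km = 3.7452×10⁶ m.
r₂ = 3390 + 12210 = 15600 km = 1.5600×10⁷ m.
Transfer ellipse a_t = (r₁ + r₂)/2 = 9.673×10⁶ m.
At r₁: circular v_c1 = √(μ/r₁) = 3382 m/s; transfer-periapsis v_p = √[μ(2/r₁ − 1/a_t)] = 4295 m/s.
Δv₁ = v_p − v_c1 = 912.9 m/s.
At r₂: circular v_c2 = √(μ/r₂) = 1657 m/s; transfer-apoapsis v_a = √[μ(2/r₂ − 1/a_t)] = 1031 m/s.
Δv₂ = v_c2 − v_a = 625.9 m/s.
Total Δv = Δv₁ + Δv₂ = 1539 m/s = 1.539 km/s.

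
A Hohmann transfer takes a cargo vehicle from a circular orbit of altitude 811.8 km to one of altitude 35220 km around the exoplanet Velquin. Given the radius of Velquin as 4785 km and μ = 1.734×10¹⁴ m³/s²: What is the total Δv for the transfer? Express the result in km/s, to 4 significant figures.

r₁ = 4785 + 811.8 = 5596.8 km = 5.5968×10⁶ m.
r₂ = 4785 + 35220 = 40005 km = 4.0005×10⁷ m.
Transfer ellipse a_t = (r₁ + r₂)/2 = 2.280×10⁷ m.
At r₁: circular v_c1 = √(μ/r₁) = 5566 m/s; transfer-periapsis v_p = √[μ(2/r₁ − 1/a_t)] = 7373 m/s.
Δv₁ = v_p − v_c1 = 1807 m/s.
At r₂: circular v_c2 = √(μ/r₂) = 2082 m/s; transfer-apoapsis v_a = √[μ(2/r₂ − 1/a_t)] = 1031 m/s.
Δv₂ = v_c2 − v_a = 1050 m/s.
Total Δv = Δv₁ + Δv₂ = 2857 m/s = 2.857 km/s.

Δv_total ≈ 2.857 km/s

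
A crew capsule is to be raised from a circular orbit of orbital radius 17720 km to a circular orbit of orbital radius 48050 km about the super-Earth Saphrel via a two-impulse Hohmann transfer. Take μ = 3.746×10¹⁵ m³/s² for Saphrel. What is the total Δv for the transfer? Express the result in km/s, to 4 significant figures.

r₁ = 17720 km = 1.772×10⁷ m.
r₂ = 48050 km = 4.805×10⁷ m.
Transfer ellipse a_t = (r₁ + r₂)/2 = 3.288×10⁷ m.
At r₁: circular v_c1 = √(μ/r₁) = 14540 m/s; transfer-periapsis v_p = √[μ(2/r₁ − 1/a_t)] = 17580 m/s.
Δv₁ = v_p − v_c1 = 3036 m/s.
At r₂: circular v_c2 = √(μ/r₂) = 8830 m/s; transfer-apoapsis v_a = √[μ(2/r₂ − 1/a_t)] = 6481 m/s.
Δv₂ = v_c2 − v_a = 2348 m/s.
Total Δv = Δv₁ + Δv₂ = 5384 m/s = 5.384 km/s.

Δv_total ≈ 5.384 km/s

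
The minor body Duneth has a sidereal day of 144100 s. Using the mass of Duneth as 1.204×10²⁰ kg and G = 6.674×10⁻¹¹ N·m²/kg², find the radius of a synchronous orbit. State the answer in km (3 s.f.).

r_sync ≈ 1620 km

μ = GM = 6.674×10⁻¹¹ × 1.204×10²⁰ = 8.035×10⁹ m³/s².
A synchronous orbit has period T, so by Kepler's third law a = (μT²/4π²)^(1/3).
μT²/4π² = 8.035×10⁹ × (1.441×10⁵)² / 39.48 = 4.227×10¹⁸ m³.
a = 1.617×10⁶ m = 1616.8 km.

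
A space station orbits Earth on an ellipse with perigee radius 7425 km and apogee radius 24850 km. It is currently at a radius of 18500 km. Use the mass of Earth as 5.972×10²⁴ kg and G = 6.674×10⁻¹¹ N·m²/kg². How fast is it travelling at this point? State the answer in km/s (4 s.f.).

v ≈ 4.288 km/s

μ = GM = 6.674×10⁻¹¹ × 5.972×10²⁴ = 3.986×10¹⁴ m³/s².
Semi-major axis a = (r_p + r_a)/2 = 16138 km = 1.614×10⁷ m.
Vis-viva: v² = μ(2/r − 1/a) = 3.986×10¹⁴ × (1.081×10⁻⁷ − 6.197×10⁻⁸) = 1.839×10⁷ m²/s².
v = 4288 m/s = 4.288 km/s.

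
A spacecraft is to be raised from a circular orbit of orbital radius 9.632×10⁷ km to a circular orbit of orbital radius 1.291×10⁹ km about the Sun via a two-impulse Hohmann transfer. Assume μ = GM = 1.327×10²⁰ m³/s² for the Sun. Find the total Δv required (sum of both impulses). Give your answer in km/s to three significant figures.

r₁ = 9.632×10⁷ km = 9.632×10¹⁰ m.
r₂ = 1.291×10⁹ km = 1.291×10¹² m.
Transfer ellipse a_t = (r₁ + r₂)/2 = 6.937×10¹¹ m.
At r₁: circular v_c1 = √(μ/r₁) = 37120 m/s; transfer-perihelion v_p = √[μ(2/r₁ − 1/a_t)] = 50640 m/s.
Δv₁ = v_p − v_c1 = 13520 m/s.
At r₂: circular v_c2 = √(μ/r₂) = 10140 m/s; transfer-aphelion v_a = √[μ(2/r₂ − 1/a_t)] = 3778 m/s.
Δv₂ = v_c2 − v_a = 6361 m/s.
Total Δv = Δv₁ + Δv₂ = 19880 m/s = 19.88 km/s.

Δv_total ≈ 19.9 km/s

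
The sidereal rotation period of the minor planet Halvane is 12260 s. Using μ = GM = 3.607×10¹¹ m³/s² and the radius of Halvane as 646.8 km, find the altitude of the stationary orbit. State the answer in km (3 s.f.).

A synchronous orbit has period T, so by Kepler's third law a = (μT²/4π²)^(1/3).
μT²/4π² = 3.607×10¹¹ × (1.226×10⁴)² / 39.48 = 1.373×10¹⁸ m³.
a = 1.112×10⁶ m = 1111.5 km.
Altitude h = a − R = 1111.5 − 646.8 = 464.73 km.

h_sync ≈ 465 km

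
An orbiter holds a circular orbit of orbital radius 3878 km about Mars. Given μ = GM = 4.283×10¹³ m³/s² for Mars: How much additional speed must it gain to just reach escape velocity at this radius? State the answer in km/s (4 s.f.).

Δv ≈ 1.377 km/s

r = 3878 km = 3.878×10⁶ m.
Circular speed v_c = √(μ/r) = 3323 m/s.
Escape speed v_esc = √(2μ/r) = √2 × v_c = 4700 m/s.
Δv = v_esc − v_c = 1377 m/s = 1.377 km/s.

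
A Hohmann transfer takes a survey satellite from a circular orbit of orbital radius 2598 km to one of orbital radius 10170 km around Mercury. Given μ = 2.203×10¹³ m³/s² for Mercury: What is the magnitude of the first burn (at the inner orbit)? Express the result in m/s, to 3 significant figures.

Δv ≈ 763 m/s

r₁ = 2598 km = 2.598×10⁶ m.
r₂ = 10170 km = 1.017×10⁷ m.
Transfer ellipse a_t = (r₁ + r₂)/2 = 6.384×10⁶ m.
At r₁: circular v_c1 = √(μ/r₁) = 2912 m/s; transfer-periherm v_p = √[μ(2/r₁ − 1/a_t)] = 3675 m/s.
Δv₁ = v_p − v_c1 = 763.4 m/s.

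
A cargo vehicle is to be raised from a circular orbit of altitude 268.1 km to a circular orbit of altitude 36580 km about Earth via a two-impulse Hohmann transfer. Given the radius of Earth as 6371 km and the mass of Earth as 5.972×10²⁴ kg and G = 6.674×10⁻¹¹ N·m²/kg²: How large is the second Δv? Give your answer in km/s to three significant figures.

μ = GM = 6.674×10⁻¹¹ × 5.972×10²⁴ = 3.986×10¹⁴ m³/s².
r₁ = 6371 + 268.1 = 6639.1 km = 6.6391×10⁶ m.
r₂ = 6371 + 36580 = 42951 km = 4.2951×10⁷ m.
Transfer ellipse a_t = (r₁ + r₂)/2 = 2.480×10⁷ m.
At r₁: circular v_c1 = √(μ/r₁) = 7748 m/s; transfer-perigee v_p = √[μ(2/r₁ − 1/a_t)] = 10200 m/s.
At r₂: circular v_c2 = √(μ/r₂) = 3046 m/s; transfer-apogee v_a = √[μ(2/r₂ − 1/a_t)] = 1576 m/s.
Δv₂ = v_c2 − v_a = 1470 m/s.
= 1.470 km/s.

Δv ≈ 1.47 km/s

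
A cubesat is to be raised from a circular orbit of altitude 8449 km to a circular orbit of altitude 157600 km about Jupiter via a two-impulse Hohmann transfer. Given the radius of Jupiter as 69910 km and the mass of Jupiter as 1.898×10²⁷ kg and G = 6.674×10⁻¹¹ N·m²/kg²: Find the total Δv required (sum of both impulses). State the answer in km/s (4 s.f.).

μ = GM = 6.674×10⁻¹¹ × 1.898×10²⁷ = 1.267×10¹⁷ m³/s².
r₁ = 69910 + 8449 = 78359 km = 7.8359×10⁷ m.
r₂ = 69910 + 157600 = 227510 km = 2.2751×10⁸ m.
Transfer ellipse a_t = (r₁ + r₂)/2 = 1.529×10⁸ m.
At r₁: circular v_c1 = √(μ/r₁) = 40210 m/s; transfer-perijove v_p = √[μ(2/r₁ − 1/a_t)] = 49040 m/s.
Δv₁ = v_p − v_c1 = 8833 m/s.
At r₂: circular v_c2 = √(μ/r₂) = 23600 m/s; transfer-apojove v_a = √[μ(2/r₂ − 1/a_t)] = 16890 m/s.
Δv₂ = v_c2 − v_a = 6706 m/s.
Total Δv = Δv₁ + Δv₂ = 15540 m/s = 15.54 km/s.

Δv_total ≈ 15.54 km/s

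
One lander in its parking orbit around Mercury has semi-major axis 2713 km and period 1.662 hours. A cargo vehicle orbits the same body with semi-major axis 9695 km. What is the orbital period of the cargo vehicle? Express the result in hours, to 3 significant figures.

Kepler's third law: T² ∝ a³, so T₂ = T₁ (a₂/a₁)^(3/2).
a₂/a₁ = 3.574, (a₂/a₁)^(3/2) = 6.755.
T₂ = 1.662 × 6.755 = 11.23 hours.

T₂ ≈ 11.2 hours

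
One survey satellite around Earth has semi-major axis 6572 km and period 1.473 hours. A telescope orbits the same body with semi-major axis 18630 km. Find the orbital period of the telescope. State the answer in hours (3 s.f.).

Kepler's third law: T² ∝ a³, so T₂ = T₁ (a₂/a₁)^(3/2).
a₂/a₁ = 2.835, (a₂/a₁)^(3/2) = 4.773.
T₂ = 1.473 × 4.773 = 7.030 hours.

T₂ ≈ 7.03 hours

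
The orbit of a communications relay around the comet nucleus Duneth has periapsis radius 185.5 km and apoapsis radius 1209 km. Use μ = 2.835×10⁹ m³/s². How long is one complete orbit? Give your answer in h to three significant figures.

T ≈ 19.1 h

Semi-major axis a = (r_p + r_a)/2 = (185.50 + 1209.0)/2 = 697.25 km = 6.972×10⁵ m.
By Kepler's third law T = 2π√(a³/μ) = 2π × 1.093×10⁴ = 6.870×10⁴ s.
= 19.08 h.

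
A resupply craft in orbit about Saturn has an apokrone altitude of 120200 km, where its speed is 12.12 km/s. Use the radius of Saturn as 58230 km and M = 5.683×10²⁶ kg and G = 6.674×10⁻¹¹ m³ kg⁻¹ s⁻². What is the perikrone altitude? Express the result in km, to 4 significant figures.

μ = GM = 6.674×10⁻¹¹ × 5.683×10²⁶ = 3.793×10¹⁶ m³/s².
r_a = 58230 + 120200 = 1.7843×10⁵ km = 1.784×10⁸ m.
Specific energy ε = v²/2 − μ/r = -1.391×10⁸ J/kg, so a = −μ/(2ε) = 1.363×10⁸ m.
The apsides satisfy r_p + r_a = 2a, so the perikrone radius is 2a − r_a = 9.420×10⁷ m = 94201 km.
Perikrone altitude = 94201 − 58230 = 35971 km.

perikrone altitude ≈ 35970 km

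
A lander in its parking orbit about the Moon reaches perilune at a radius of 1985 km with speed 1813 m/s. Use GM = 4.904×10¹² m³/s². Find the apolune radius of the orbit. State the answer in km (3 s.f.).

apolune radius ≈ 3940 km

r_p = 1.985×10⁶ m.
Specific energy ε = v²/2 − μ/r = -8.270×10⁵ J/kg, so a = −μ/(2ε) = 2.965×10⁶ m.
The apsides satisfy r_p + r_a = 2a, so the apolune radius is 2a − r_p = 3.945×10⁶ m = 3944.5 km.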